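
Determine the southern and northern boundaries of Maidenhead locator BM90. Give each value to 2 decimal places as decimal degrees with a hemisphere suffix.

30.00° N, 31.00° N

Field B=1, M=12: +1·20° lon, +12·10° lat → SW at lon -160°, lat 30°.
Square 9, 0: +9·2° lon, +0·1° lat → SW at lon -142°, lat 30°.
Cell spans 2° lon × 1° lat.
south 30.00° N, north 31.00° N.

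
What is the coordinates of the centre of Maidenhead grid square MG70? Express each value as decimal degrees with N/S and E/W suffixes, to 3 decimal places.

29.500° S, 75.000° E

Field M=12, G=6: +12·20° lon, +6·10° lat → SW at lon 60°, lat -30°.
Square 7, 0: +7·2° lon, +0·1° lat → SW at lon 74°, lat -30°.
Cell spans 2° lon × 1° lat. Centre is SW corner plus half of each.
latitude 29.500° S, longitude 75.000° E.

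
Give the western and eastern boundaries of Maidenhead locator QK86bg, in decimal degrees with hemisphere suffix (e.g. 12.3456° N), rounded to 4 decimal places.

156.0833° E, 156.1667° E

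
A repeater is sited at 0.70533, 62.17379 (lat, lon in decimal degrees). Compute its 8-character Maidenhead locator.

MJ10cq09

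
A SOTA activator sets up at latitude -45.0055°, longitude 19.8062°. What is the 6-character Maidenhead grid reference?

JE94vx

Add 180° to longitude and 90° to latitude: 199.8062, 44.9945.
Field (20°×10°, letters A–R): lon ⌊199.8062/20⌋ = 9 → J; lat ⌊44.9945/10⌋ = 4 → E.
Square (2°×1°, digits 0–9): lon ⌊19.8062/2⌋ = 9; lat ⌊4.9945/1⌋ = 4.
Subsquare (5′×2.5′, letters a–x): lon ⌊1.8062/0.0833333⌋ = 21 → v; lat ⌊0.9945/0.0416667⌋ = 23 → x.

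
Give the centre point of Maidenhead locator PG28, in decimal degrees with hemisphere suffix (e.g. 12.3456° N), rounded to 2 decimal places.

21.50° S, 125.00° E

Field P=15, G=6: +15·20° lon, +6·10° lat → SW at lon 120°, lat -30°.
Square 2, 8: +2·2° lon, +8·1° lat → SW at lon 124°, lat -22°.
Cell spans 2° lon × 1° lat. Centre is SW corner plus half of each.
latitude 21.50° S, longitude 125.00° E.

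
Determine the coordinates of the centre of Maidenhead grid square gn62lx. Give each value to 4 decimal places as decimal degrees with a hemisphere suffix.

Field G=6, N=13: +6·20° lon, +13·10° lat → SW at lon -60°, lat 40°.
Square 6, 2: +6·2° lon, +2·1° lat → SW at lon -48°, lat 42°.
Subsquare l=11, x=23: +11·0.0833333° lon, +23·0.0416667° lat → SW at lon -47.0833°, lat 42.9583°.
Cell spans 0.0833333° lon × 0.0416667° lat. Centre is SW corner plus half of each.
latitude 42.9792° N, longitude 47.0417° W.

42.9792° N, 47.0417° W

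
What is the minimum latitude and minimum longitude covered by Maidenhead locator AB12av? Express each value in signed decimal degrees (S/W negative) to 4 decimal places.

-77.1250, -178.0000

Field A=0, B=1: +0·20° lon, +1·10° lat → SW at lon -180°, lat -80°.
Square 1, 2: +1·2° lon, +2·1° lat → SW at lon -178°, lat -78°.
Subsquare a=0, v=21: +0·0.0833333° lon, +21·0.0416667° lat → SW at lon -178°, lat -77.125°.
latitude -77.1250, longitude -178.0000.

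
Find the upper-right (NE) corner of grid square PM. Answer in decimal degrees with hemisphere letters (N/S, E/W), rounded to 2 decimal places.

40.00° N, 140.00° E

Field P=15, M=12: +15·20° lon, +12·10° lat → SW at lon 120°, lat 30°.
Cell spans 20° lon × 10° lat. NE corner is SW corner plus one full cell.
latitude 40.00° N, longitude 140.00° E.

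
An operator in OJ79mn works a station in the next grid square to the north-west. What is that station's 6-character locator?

Longitude subsquare m = 12; −1 → 11 = l.
Latitude subsquare n = 13; +1 → 14 = o.

OJ79lo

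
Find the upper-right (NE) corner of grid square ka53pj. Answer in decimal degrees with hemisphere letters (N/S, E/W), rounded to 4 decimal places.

Field K=10, A=0: +10·20° lon, +0·10° lat → SW at lon 20°, lat -90°.
Square 5, 3: +5·2° lon, +3·1° lat → SW at lon 30°, lat -87°.
Subsquare p=15, j=9: +15·0.0833333° lon, +9·0.0416667° lat → SW at lon 31.25°, lat -86.625°.
Cell spans 0.0833333° lon × 0.0416667° lat. NE corner is SW corner plus one full cell.
latitude 86.5833° S, longitude 31.3333° E.

86.5833° S, 31.3333° E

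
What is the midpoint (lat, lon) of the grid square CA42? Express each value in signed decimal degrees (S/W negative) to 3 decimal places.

Field C=2, A=0: +2·20° lon, +0·10° lat → SW at lon -140°, lat -90°.
Square 4, 2: +4·2° lon, +2·1° lat → SW at lon -132°, lat -88°.
Cell spans 2° lon × 1° lat. Centre is SW corner plus half of each.
latitude -87.500, longitude -131.000.

-87.500, -131.000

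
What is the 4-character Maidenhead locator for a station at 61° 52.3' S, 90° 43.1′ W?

EC48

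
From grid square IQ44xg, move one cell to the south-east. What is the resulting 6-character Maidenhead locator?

IQ54af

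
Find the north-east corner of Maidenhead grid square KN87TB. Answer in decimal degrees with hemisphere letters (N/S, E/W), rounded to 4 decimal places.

47.0833° N, 37.6667° E

Field K=10, N=13: +10·20° lon, +13·10° lat → SW at lon 20°, lat 40°.
Square 8, 7: +8·2° lon, +7·1° lat → SW at lon 36°, lat 47°.
Subsquare t=19, b=1: +19·0.0833333° lon, +1·0.0416667° lat → SW at lon 37.5833°, lat 47.0417°.
Cell spans 0.0833333° lon × 0.0416667° lat. NE corner is SW corner plus one full cell.
latitude 47.0833° N, longitude 37.6667° E.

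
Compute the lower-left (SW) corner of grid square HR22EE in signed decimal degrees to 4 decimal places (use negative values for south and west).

82.1667, -35.6667

Field H=7, R=17: +7·20° lon, +17·10° lat → SW at lon -40°, lat 80°.
Square 2, 2: +2·2° lon, +2·1° lat → SW at lon -36°, lat 82°.
Subsquare e=4, e=4: +4·0.0833333° lon, +4·0.0416667° lat → SW at lon -35.6667°, lat 82.1667°.
latitude 82.1667, longitude -35.6667.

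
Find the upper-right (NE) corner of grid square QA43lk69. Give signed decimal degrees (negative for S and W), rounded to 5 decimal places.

Field Q=16, A=0: +16·20° lon, +0·10° lat → SW at lon 140°, lat -90°.
Square 4, 3: +4·2° lon, +3·1° lat → SW at lon 148°, lat -87°.
Subsquare l=11, k=10: +11·0.0833333° lon, +10·0.0416667° lat → SW at lon 148.917°, lat -86.5833°.
Extended square 6, 9: +6·0.00833333° lon, +9·0.00416667° lat → SW at lon 148.967°, lat -86.5458°.
Cell spans 0.00833333° lon × 0.00416667° lat. NE corner is SW corner plus one full cell.
latitude -86.54167, longitude 148.97500.

-86.54167, 148.97500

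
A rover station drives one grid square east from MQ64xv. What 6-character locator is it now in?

Longitude subsquare x = 23; +1 → 24, wraps to 0 = a, carry into square.
Longitude square 6; +1 → 7.
The latitude characters are unchanged.

MQ74av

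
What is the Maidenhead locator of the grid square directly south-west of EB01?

DB90

Longitude square 0; −1 → -1, wraps to 9, carry into field.
Longitude field E = 4; −1 → 3 = D.
Latitude square 1; −1 → 0.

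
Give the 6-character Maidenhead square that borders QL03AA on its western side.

PL93xa

Longitude subsquare a = 0; −1 → -1, wraps to 23 = x, carry into square.
Longitude square 0; −1 → -1, wraps to 9, carry into field.
Longitude field Q = 16; −1 → 15 = P.
The latitude characters are unchanged.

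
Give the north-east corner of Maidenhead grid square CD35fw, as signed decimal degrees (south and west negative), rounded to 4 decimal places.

-54.0417, -133.5000

Field C=2, D=3: +2·20° lon, +3·10° lat → SW at lon -140°, lat -60°.
Square 3, 5: +3·2° lon, +5·1° lat → SW at lon -134°, lat -55°.
Subsquare f=5, w=22: +5·0.0833333° lon, +22·0.0416667° lat → SW at lon -133.583°, lat -54.0833°.
Cell spans 0.0833333° lon × 0.0416667° lat. NE corner is SW corner plus one full cell.
latitude -54.0417, longitude -133.5000.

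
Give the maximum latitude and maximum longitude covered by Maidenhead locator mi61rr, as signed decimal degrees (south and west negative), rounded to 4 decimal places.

-8.2500, 73.5000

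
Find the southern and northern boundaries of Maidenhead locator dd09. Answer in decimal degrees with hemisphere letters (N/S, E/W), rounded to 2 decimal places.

Field D=3, D=3: +3·20° lon, +3·10° lat → SW at lon -120°, lat -60°.
Square 0, 9: +0·2° lon, +9·1° lat → SW at lon -120°, lat -51°.
Cell spans 2° lon × 1° lat.
south 51.00° S, north 50.00° S.

51.00° S, 50.00° S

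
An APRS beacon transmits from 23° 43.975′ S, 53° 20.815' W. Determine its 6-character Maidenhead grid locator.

GG36hg

Shift to the Maidenhead origin (180°W, 90°S): lon 126.6531, lat 66.2671.
Field: 126.6531/20 → 6 → G, 66.2671/10 → 6 → G; chars GG.
Square: 6.6531/2 → 3, 6.2671/1 → 6; chars 36.
Subsquare: 0.6531/0.0833333 → 7 → h, 0.2671/0.0416667 → 6 → g; chars hg.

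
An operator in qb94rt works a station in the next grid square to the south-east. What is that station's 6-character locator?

QB94ss

Longitude subsquare r = 17; +1 → 18 = s.
Latitude subsquare t = 19; −1 → 18 = s.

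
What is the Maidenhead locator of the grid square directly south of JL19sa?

JL18sx

Latitude subsquare a = 0; −1 → -1, wraps to 23 = x, carry into square.
Latitude square 9; −1 → 8.
The longitude characters are unchanged.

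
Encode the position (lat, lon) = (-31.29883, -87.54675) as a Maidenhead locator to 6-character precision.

Offset from 180°W / 90°S: lon 92.4532°, lat 58.7012°.
Field: 92.4532/20 → 4 → E, 58.7012/10 → 5 → F; chars EF.
Square: 12.4532/2 → 6, 8.7012/1 → 8; chars 68.
Subsquare: 0.4532/0.0833333 → 5 → f, 0.7012/0.0416667 → 16 → q; chars fq.

EF68fq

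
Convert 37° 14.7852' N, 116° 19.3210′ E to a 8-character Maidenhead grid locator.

OM87df89

Offset from 180°W / 90°S: lon 296.32202°, lat 127.24642°.
Field (20°×10°, letters A–R): 296.32202/20 → 14 → O, 127.24642/10 → 12 → M; chars OM.
Square (2°×1°, digits 0–9): 16.32202/2 → 8, 7.24642/1 → 7; chars 87.
Subsquare (5′×2.5′, letters a–x): 0.32202/0.0833333 → 3 → d, 0.24642/0.0416667 → 5 → f; chars df.
Extended square (30″×15″, digits 0–9): 0.07202/0.00833333 → 8, 0.03809/0.00416667 → 9; chars 89.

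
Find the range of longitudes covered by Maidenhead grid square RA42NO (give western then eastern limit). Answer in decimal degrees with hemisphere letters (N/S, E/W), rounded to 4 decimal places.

169.0833° E, 169.1667° E

Field R=17, A=0: +17·20° lon, +0·10° lat → SW at lon 160°, lat -90°.
Square 4, 2: +4·2° lon, +2·1° lat → SW at lon 168°, lat -88°.
Subsquare n=13, o=14: +13·0.0833333° lon, +14·0.0416667° lat → SW at lon 169.083°, lat -87.4167°.
Cell spans 0.0833333° lon × 0.0416667° lat.
west 169.0833° E, east 169.1667° E.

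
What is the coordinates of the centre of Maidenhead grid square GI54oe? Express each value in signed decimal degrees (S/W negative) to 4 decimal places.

-5.8125, -48.7917

Field G=6, I=8: +6·20° lon, +8·10° lat → SW at lon -60°, lat -10°.
Square 5, 4: +5·2° lon, +4·1° lat → SW at lon -50°, lat -6°.
Subsquare o=14, e=4: +14·0.0833333° lon, +4·0.0416667° lat → SW at lon -48.8333°, lat -5.83333°.
Cell spans 0.0833333° lon × 0.0416667° lat. Centre is SW corner plus half of each.
latitude -5.8125, longitude -48.7917.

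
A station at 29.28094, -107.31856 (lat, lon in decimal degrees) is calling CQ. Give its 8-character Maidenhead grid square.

Shift to the Maidenhead origin (180°W, 90°S): lon 72.68144, lat 119.28094.
Field: 72.68144/20 → 3 → D, 119.28094/10 → 11 → L; chars DL.
Square: 12.68144/2 → 6, 9.28094/1 → 9; chars 69.
Subsquare: 0.68144/0.0833333 → 8 → i, 0.28094/0.0416667 → 6 → g; chars ig.
Extended square: 0.01477/0.00833333 → 1, 0.03094/0.00416667 → 7; chars 17.

DL69ig17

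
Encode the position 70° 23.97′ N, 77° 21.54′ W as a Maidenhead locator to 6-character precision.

Add 180° to longitude and 90° to latitude: 102.6410, 160.3995.
Field (20°×10°, letters A–R): 102.6410/20 → 5 → F, 160.3995/10 → 16 → Q; chars FQ.
Square (2°×1°, digits 0–9): 2.6410/2 → 1, 0.3995/1 → 0; chars 10.
Subsquare (5′×2.5′, letters a–x): 0.6410/0.0833333 → 7 → h, 0.3995/0.0416667 → 9 → j; chars hj.

FQ10hj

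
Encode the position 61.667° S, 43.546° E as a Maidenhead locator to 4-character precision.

LC18

Offset from 180°W / 90°S: lon 223.55°, lat 28.33°.
Field: 223.55/20 → 11 → L, 28.33/10 → 2 → C; chars LC.
Square: 3.55/2 → 1, 8.33/1 → 8; chars 18.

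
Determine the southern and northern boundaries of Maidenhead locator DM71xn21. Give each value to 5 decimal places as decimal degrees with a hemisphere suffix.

Field D=3, M=12: +3·20° lon, +12·10° lat → SW at lon -120°, lat 30°.
Square 7, 1: +7·2° lon, +1·1° lat → SW at lon -106°, lat 31°.
Subsquare x=23, n=13: +23·0.0833333° lon, +13·0.0416667° lat → SW at lon -104.083°, lat 31.5417°.
Extended square 2, 1: +2·0.00833333° lon, +1·0.00416667° lat → SW at lon -104.067°, lat 31.5458°.
Cell spans 0.00833333° lon × 0.00416667° lat.
south 31.54583° N, north 31.55000° N.

31.54583° N, 31.55000° N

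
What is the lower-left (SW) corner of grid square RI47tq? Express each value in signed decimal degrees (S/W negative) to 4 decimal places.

Field R=17, I=8: +17·20° lon, +8·10° lat → SW at lon 160°, lat -10°.
Square 4, 7: +4·2° lon, +7·1° lat → SW at lon 168°, lat -3°.
Subsquare t=19, q=16: +19·0.0833333° lon, +16·0.0416667° lat → SW at lon 169.583°, lat -2.33333°.
latitude -2.3333, longitude 169.5833.

-2.3333, 169.5833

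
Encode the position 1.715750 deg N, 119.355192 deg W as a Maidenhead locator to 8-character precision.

DJ01hr71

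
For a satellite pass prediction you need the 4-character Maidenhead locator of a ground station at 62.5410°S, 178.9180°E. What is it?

RC97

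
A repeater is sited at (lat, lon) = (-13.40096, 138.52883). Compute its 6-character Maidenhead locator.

Add 180° to longitude and 90° to latitude: 318.5288, 76.5990.
Field: lon ⌊318.5288/20⌋ = 15 → P; lat ⌊76.5990/10⌋ = 7 → H.
Square: lon ⌊18.5288/2⌋ = 9; lat ⌊6.5990/1⌋ = 6.
Subsquare: lon ⌊0.5288/0.0833333⌋ = 6 → g; lat ⌊0.5990/0.0416667⌋ = 14 → o.

PH96go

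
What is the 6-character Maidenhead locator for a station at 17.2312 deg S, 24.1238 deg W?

Add 180° to longitude and 90° to latitude: 155.8762, 72.7688.
Field: 155.8762/20 → 7 → H, 72.7688/10 → 7 → H; chars HH.
Square: 15.8762/2 → 7, 2.7688/1 → 2; chars 72.
Subsquare: 1.8762/0.0833333 → 22 → w, 0.7688/0.0416667 → 18 → s; chars ws.

HH72ws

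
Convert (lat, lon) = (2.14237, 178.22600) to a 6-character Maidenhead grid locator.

RJ92cd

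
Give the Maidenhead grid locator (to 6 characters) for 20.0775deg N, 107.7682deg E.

OL30vb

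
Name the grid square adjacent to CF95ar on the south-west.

Longitude subsquare a = 0; −1 → -1, wraps to 23 = x, carry into square.
Longitude square 9; −1 → 8.
Latitude subsquare r = 17; −1 → 16 = q.

CF85xq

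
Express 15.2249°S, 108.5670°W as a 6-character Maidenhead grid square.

Add 180° to longitude and 90° to latitude: 71.4330, 74.7751.
Field: 71.4330/20 → 3 → D, 74.7751/10 → 7 → H; chars DH.
Square: 11.4330/2 → 5, 4.7751/1 → 4; chars 54.
Subsquare: 1.4330/0.0833333 → 17 → r, 0.7751/0.0416667 → 18 → s; chars rs.

DH54rs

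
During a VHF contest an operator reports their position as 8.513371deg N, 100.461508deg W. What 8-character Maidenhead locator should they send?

Shift to the Maidenhead origin (180°W, 90°S): lon 79.53849, lat 98.51337.
Field (20°×10°, letters A–R): lon ⌊79.53849/20⌋ = 3 → D; lat ⌊98.51337/10⌋ = 9 → J.
Square (2°×1°, digits 0–9): lon ⌊19.53849/2⌋ = 9; lat ⌊8.51337/1⌋ = 8.
Subsquare (5′×2.5′, letters a–x): lon ⌊1.53849/0.0833333⌋ = 18 → s; lat ⌊0.51337/0.0416667⌋ = 12 → m.
Extended square (30″×15″, digits 0–9): lon ⌊0.03849/0.00833333⌋ = 4; lat ⌊0.01337/0.00416667⌋ = 3.

DJ98sm43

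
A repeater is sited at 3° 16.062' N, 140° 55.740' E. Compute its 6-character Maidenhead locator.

QJ03lg

Offset from 180°W / 90°S: lon 320.9290°, lat 93.2677°.
Field: 320.9290/20 → 16 → Q, 93.2677/10 → 9 → J; chars QJ.
Square: 0.9290/2 → 0, 3.2677/1 → 3; chars 03.
Subsquare: 0.9290/0.0833333 → 11 → l, 0.2677/0.0416667 → 6 → g; chars lg.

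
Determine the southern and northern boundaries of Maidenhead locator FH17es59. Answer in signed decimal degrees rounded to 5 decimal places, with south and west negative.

Field F=5, H=7: +5·20° lon, +7·10° lat → SW at lon -80°, lat -20°.
Square 1, 7: +1·2° lon, +7·1° lat → SW at lon -78°, lat -13°.
Subsquare e=4, s=18: +4·0.0833333° lon, +18·0.0416667° lat → SW at lon -77.6667°, lat -12.25°.
Extended square 5, 9: +5·0.00833333° lon, +9·0.00416667° lat → SW at lon -77.625°, lat -12.2125°.
Cell spans 0.00833333° lon × 0.00416667° lat.
south -12.21250, north -12.20833.

-12.21250, -12.20833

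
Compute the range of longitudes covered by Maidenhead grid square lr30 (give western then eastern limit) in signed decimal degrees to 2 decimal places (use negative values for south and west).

46.00, 48.00

Field L=11, R=17: +11·20° lon, +17·10° lat → SW at lon 40°, lat 80°.
Square 3, 0: +3·2° lon, +0·1° lat → SW at lon 46°, lat 80°.
Cell spans 2° lon × 1° lat.
west 46.00, east 48.00.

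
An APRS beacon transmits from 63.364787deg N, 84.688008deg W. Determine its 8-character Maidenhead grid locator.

Shift to the Maidenhead origin (180°W, 90°S): lon 95.31199, lat 153.36479.
Field: 95.31199/20 → 4 → E, 153.36479/10 → 15 → P; chars EP.
Square: 15.31199/2 → 7, 3.36479/1 → 3; chars 73.
Subsquare: 1.31199/0.0833333 → 15 → p, 0.36479/0.0416667 → 8 → i; chars pi.
Extended square: 0.06199/0.00833333 → 7, 0.03145/0.00416667 → 7; chars 77.

EP73pi77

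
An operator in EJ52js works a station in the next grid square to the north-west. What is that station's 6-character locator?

Longitude subsquare j = 9; −1 → 8 = i.
Latitude subsquare s = 18; +1 → 19 = t.

EJ52it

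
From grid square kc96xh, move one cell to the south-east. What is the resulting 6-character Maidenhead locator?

LC06ag

Longitude subsquare x = 23; +1 → 24, wraps to 0 = a, carry into square.
Longitude square 9; +1 → 10, wraps to 0, carry into field.
Longitude field K = 10; +1 → 11 = L.
Latitude subsquare h = 7; −1 → 6 = g.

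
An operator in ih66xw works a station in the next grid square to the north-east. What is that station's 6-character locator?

Longitude subsquare x = 23; +1 → 24, wraps to 0 = a, carry into square.
Longitude square 6; +1 → 7.
Latitude subsquare w = 22; +1 → 23 = x.

IH76ax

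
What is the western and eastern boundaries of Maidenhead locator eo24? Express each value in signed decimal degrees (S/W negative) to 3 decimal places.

-96.000, -94.000

Field E=4, O=14: +4·20° lon, +14·10° lat → SW at lon -100°, lat 50°.
Square 2, 4: +2·2° lon, +4·1° lat → SW at lon -96°, lat 54°.
Cell spans 2° lon × 1° lat.
west -96.000, east -94.000.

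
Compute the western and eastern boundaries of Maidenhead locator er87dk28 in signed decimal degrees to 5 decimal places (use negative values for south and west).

-83.73333, -83.72500

Field E=4, R=17: +4·20° lon, +17·10° lat → SW at lon -100°, lat 80°.
Square 8, 7: +8·2° lon, +7·1° lat → SW at lon -84°, lat 87°.
Subsquare d=3, k=10: +3·0.0833333° lon, +10·0.0416667° lat → SW at lon -83.75°, lat 87.4167°.
Extended square 2, 8: +2·0.00833333° lon, +8·0.00416667° lat → SW at lon -83.7333°, lat 87.45°.
Cell spans 0.00833333° lon × 0.00416667° lat.
west -83.73333, east -83.72500.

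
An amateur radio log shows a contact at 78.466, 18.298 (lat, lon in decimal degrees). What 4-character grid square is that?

JQ98

Shift to the Maidenhead origin (180°W, 90°S): lon 198.30, lat 168.47.
Field: 198.30/20 → 9 → J, 168.47/10 → 16 → Q; chars JQ.
Square: 18.30/2 → 9, 8.47/1 → 8; chars 98.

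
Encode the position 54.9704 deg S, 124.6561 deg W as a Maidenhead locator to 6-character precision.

Add 180° to longitude and 90° to latitude: 55.3439, 35.0296.
Field (20°×10°, letters A–R): 55.3439/20 → 2 → C, 35.0296/10 → 3 → D; chars CD.
Square (2°×1°, digits 0–9): 15.3439/2 → 7, 5.0296/1 → 5; chars 75.
Subsquare (5′×2.5′, letters a–x): 1.3439/0.0833333 → 16 → q, 0.0296/0.0416667 → 0 → a; chars qa.

CD75qa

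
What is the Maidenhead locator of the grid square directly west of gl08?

FL98

Longitude square 0; −1 → -1, wraps to 9, carry into field.
Longitude field G = 6; −1 → 5 = F.
The latitude characters are unchanged.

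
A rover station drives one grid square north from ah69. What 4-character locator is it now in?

AI60

Latitude square 9; +1 → 10, wraps to 0, carry into field.
Latitude field H = 7; +1 → 8 = I.
The longitude characters are unchanged.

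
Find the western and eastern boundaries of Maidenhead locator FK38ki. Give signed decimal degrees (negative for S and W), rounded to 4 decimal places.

-73.1667, -73.0833

Field F=5, K=10: +5·20° lon, +10·10° lat → SW at lon -80°, lat 10°.
Square 3, 8: +3·2° lon, +8·1° lat → SW at lon -74°, lat 18°.
Subsquare k=10, i=8: +10·0.0833333° lon, +8·0.0416667° lat → SW at lon -73.1667°, lat 18.3333°.
Cell spans 0.0833333° lon × 0.0416667° lat.
west -73.1667, east -73.0833.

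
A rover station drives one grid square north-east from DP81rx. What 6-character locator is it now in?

DP82sa

Longitude subsquare r = 17; +1 → 18 = s.
Latitude subsquare x = 23; +1 → 24, wraps to 0 = a, carry into square.
Latitude square 1; +1 → 2.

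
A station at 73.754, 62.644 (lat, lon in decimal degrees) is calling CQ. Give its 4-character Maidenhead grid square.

MQ13

Shift to the Maidenhead origin (180°W, 90°S): lon 242.64, lat 163.75.
Field: lon ⌊242.64/20⌋ = 12 → M; lat ⌊163.75/10⌋ = 16 → Q.
Square: lon ⌊2.64/2⌋ = 1; lat ⌊3.75/1⌋ = 3.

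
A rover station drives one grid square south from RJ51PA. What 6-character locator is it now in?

RJ50px

Latitude subsquare a = 0; −1 → -1, wraps to 23 = x, carry into square.
Latitude square 1; −1 → 0.
The longitude characters are unchanged.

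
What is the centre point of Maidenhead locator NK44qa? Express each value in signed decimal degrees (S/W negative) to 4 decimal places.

14.0208, 89.3750

Field N=13, K=10: +13·20° lon, +10·10° lat → SW at lon 80°, lat 10°.
Square 4, 4: +4·2° lon, +4·1° lat → SW at lon 88°, lat 14°.
Subsquare q=16, a=0: +16·0.0833333° lon, +0·0.0416667° lat → SW at lon 89.3333°, lat 14°.
Cell spans 0.0833333° lon × 0.0416667° lat. Centre is SW corner plus half of each.
latitude 14.0208, longitude 89.3750.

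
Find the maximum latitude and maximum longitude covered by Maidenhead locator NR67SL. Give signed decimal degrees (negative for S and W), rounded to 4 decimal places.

87.5000, 93.5833

Field N=13, R=17: +13·20° lon, +17·10° lat → SW at lon 80°, lat 80°.
Square 6, 7: +6·2° lon, +7·1° lat → SW at lon 92°, lat 87°.
Subsquare s=18, l=11: +18·0.0833333° lon, +11·0.0416667° lat → SW at lon 93.5°, lat 87.4583°.
Cell spans 0.0833333° lon × 0.0416667° lat. NE corner is SW corner plus one full cell.
latitude 87.5000, longitude 93.5833.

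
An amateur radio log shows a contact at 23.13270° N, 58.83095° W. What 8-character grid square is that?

Add 180° to longitude and 90° to latitude: 121.16905, 113.13270.
Field (20°×10°, letters A–R): 121.16905/20 → 6 → G, 113.13270/10 → 11 → L; chars GL.
Square (2°×1°, digits 0–9): 1.16905/2 → 0, 3.13270/1 → 3; chars 03.
Subsquare (5′×2.5′, letters a–x): 1.16905/0.0833333 → 14 → o, 0.13270/0.0416667 → 3 → d; chars od.
Extended square (30″×15″, digits 0–9): 0.00238/0.00833333 → 0, 0.00770/0.00416667 → 1; chars 01.

GL03od01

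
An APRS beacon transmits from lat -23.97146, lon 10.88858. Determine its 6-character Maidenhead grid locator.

JG56ka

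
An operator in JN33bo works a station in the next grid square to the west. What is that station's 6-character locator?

Longitude subsquare b = 1; −1 → 0 = a.
The latitude characters are unchanged.

JN33ao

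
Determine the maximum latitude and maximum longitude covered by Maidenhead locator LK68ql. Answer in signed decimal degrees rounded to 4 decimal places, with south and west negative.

Field L=11, K=10: +11·20° lon, +10·10° lat → SW at lon 40°, lat 10°.
Square 6, 8: +6·2° lon, +8·1° lat → SW at lon 52°, lat 18°.
Subsquare q=16, l=11: +16·0.0833333° lon, +11·0.0416667° lat → SW at lon 53.3333°, lat 18.4583°.
Cell spans 0.0833333° lon × 0.0416667° lat. NE corner is SW corner plus one full cell.
latitude 18.5000, longitude 53.4167.

18.5000, 53.4167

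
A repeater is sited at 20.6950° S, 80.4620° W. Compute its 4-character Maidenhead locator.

EG99

Offset from 180°W / 90°S: lon 99.54°, lat 69.31°.
Field: 99.54/20 → 4 → E, 69.31/10 → 6 → G; chars EG.
Square: 19.54/2 → 9, 9.31/1 → 9; chars 99.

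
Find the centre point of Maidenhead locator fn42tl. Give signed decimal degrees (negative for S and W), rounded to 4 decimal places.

42.4792, -70.3750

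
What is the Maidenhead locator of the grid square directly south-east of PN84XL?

PN94ak

Longitude subsquare x = 23; +1 → 24, wraps to 0 = a, carry into square.
Longitude square 8; +1 → 9.
Latitude subsquare l = 11; −1 → 10 = k.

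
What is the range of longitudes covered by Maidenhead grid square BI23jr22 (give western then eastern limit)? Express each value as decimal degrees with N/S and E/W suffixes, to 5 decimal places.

155.23333° W, 155.22500° W

Field B=1, I=8: +1·20° lon, +8·10° lat → SW at lon -160°, lat -10°.
Square 2, 3: +2·2° lon, +3·1° lat → SW at lon -156°, lat -7°.
Subsquare j=9, r=17: +9·0.0833333° lon, +17·0.0416667° lat → SW at lon -155.25°, lat -6.29167°.
Extended square 2, 2: +2·0.00833333° lon, +2·0.00416667° lat → SW at lon -155.233°, lat -6.28333°.
Cell spans 0.00833333° lon × 0.00416667° lat.
west 155.23333° W, east 155.22500° W.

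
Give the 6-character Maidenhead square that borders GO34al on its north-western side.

Longitude subsquare a = 0; −1 → -1, wraps to 23 = x, carry into square.
Longitude square 3; −1 → 2.
Latitude subsquare l = 11; +1 → 12 = m.

GO24xm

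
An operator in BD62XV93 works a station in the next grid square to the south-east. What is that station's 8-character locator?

Longitude extended square 9; +1 → 10, wraps to 0, carry into subsquare.
Longitude subsquare x = 23; +1 → 24, wraps to 0 = a, carry into square.
Longitude square 6; +1 → 7.
Latitude extended square 3; −1 → 2.

BD72av02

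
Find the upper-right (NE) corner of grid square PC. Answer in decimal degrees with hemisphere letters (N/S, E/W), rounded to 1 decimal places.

60.0° S, 140.0° E

Field P=15, C=2: +15·20° lon, +2·10° lat → SW at lon 120°, lat -70°.
Cell spans 20° lon × 10° lat. NE corner is SW corner plus one full cell.
latitude 60.0° S, longitude 140.0° E.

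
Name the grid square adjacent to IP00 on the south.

IO09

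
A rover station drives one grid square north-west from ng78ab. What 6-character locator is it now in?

NG68xc

Longitude subsquare a = 0; −1 → -1, wraps to 23 = x, carry into square.
Longitude square 7; −1 → 6.
Latitude subsquare b = 1; +1 → 2 = c.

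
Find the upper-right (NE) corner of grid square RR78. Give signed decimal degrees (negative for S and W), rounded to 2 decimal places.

89.00, 176.00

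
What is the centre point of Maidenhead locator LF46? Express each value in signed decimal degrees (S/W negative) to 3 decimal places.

-33.500, 49.000

Field L=11, F=5: +11·20° lon, +5·10° lat → SW at lon 40°, lat -40°.
Square 4, 6: +4·2° lon, +6·1° lat → SW at lon 48°, lat -34°.
Cell spans 2° lon × 1° lat. Centre is SW corner plus half of each.
latitude -33.500, longitude 49.000.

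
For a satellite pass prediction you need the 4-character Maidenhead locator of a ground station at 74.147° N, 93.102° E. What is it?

NQ64

Offset from 180°W / 90°S: lon 273.10°, lat 164.15°.
Field: 273.10/20 → 13 → N, 164.15/10 → 16 → Q; chars NQ.
Square: 13.10/2 → 6, 4.15/1 → 4; chars 64.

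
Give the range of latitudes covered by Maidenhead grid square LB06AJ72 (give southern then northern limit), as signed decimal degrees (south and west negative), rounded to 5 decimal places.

-73.61667, -73.61250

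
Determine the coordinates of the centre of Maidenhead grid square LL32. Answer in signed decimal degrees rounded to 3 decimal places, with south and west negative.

22.500, 47.000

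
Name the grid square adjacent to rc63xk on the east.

Longitude subsquare x = 23; +1 → 24, wraps to 0 = a, carry into square.
Longitude square 6; +1 → 7.
The latitude characters are unchanged.

RC73ak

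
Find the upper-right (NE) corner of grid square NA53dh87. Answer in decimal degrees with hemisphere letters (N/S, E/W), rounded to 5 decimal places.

86.67500° S, 90.32500° E

Field N=13, A=0: +13·20° lon, +0·10° lat → SW at lon 80°, lat -90°.
Square 5, 3: +5·2° lon, +3·1° lat → SW at lon 90°, lat -87°.
Subsquare d=3, h=7: +3·0.0833333° lon, +7·0.0416667° lat → SW at lon 90.25°, lat -86.7083°.
Extended square 8, 7: +8·0.00833333° lon, +7·0.00416667° lat → SW at lon 90.3167°, lat -86.6792°.
Cell spans 0.00833333° lon × 0.00416667° lat. NE corner is SW corner plus one full cell.
latitude 86.67500° S, longitude 90.32500° E.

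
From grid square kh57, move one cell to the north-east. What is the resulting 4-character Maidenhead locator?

KH68

Longitude square 5; +1 → 6.
Latitude square 7; +1 → 8.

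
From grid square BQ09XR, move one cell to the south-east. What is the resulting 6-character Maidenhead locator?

BQ19aq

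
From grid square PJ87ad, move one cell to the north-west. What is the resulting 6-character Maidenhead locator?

Longitude subsquare a = 0; −1 → -1, wraps to 23 = x, carry into square.
Longitude square 8; −1 → 7.
Latitude subsquare d = 3; +1 → 4 = e.

PJ77xe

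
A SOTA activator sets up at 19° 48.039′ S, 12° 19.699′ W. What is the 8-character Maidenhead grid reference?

IH30ue07

Add 180° to longitude and 90° to latitude: 167.67168, 70.19935.
Field: lon ⌊167.67168/20⌋ = 8 → I; lat ⌊70.19935/10⌋ = 7 → H.
Square: lon ⌊7.67168/2⌋ = 3; lat ⌊0.19935/1⌋ = 0.
Subsquare: lon ⌊1.67168/0.0833333⌋ = 20 → u; lat ⌊0.19935/0.0416667⌋ = 4 → e.
Extended square: lon ⌊0.00502/0.00833333⌋ = 0; lat ⌊0.03268/0.00416667⌋ = 7.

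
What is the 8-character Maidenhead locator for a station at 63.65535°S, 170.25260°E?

RC56di02

Add 180° to longitude and 90° to latitude: 350.25260, 26.34465.
Field: lon ⌊350.25260/20⌋ = 17 → R; lat ⌊26.34465/10⌋ = 2 → C.
Square: lon ⌊10.25260/2⌋ = 5; lat ⌊6.34465/1⌋ = 6.
Subsquare: lon ⌊0.25260/0.0833333⌋ = 3 → d; lat ⌊0.34465/0.0416667⌋ = 8 → i.
Extended square: lon ⌊0.00260/0.00833333⌋ = 0; lat ⌊0.01132/0.00416667⌋ = 2.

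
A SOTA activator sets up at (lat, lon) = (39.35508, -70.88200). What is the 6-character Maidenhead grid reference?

FM49ni

Offset from 180°W / 90°S: lon 109.1180°, lat 129.3551°.
Field: 109.1180/20 → 5 → F, 129.3551/10 → 12 → M; chars FM.
Square: 9.1180/2 → 4, 9.3551/1 → 9; chars 49.
Subsquare: 1.1180/0.0833333 → 13 → n, 0.3551/0.0416667 → 8 → i; chars ni.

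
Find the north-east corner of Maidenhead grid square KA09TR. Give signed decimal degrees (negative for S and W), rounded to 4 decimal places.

Field K=10, A=0: +10·20° lon, +0·10° lat → SW at lon 20°, lat -90°.
Square 0, 9: +0·2° lon, +9·1° lat → SW at lon 20°, lat -81°.
Subsquare t=19, r=17: +19·0.0833333° lon, +17·0.0416667° lat → SW at lon 21.5833°, lat -80.2917°.
Cell spans 0.0833333° lon × 0.0416667° lat. NE corner is SW corner plus one full cell.
latitude -80.2500, longitude 21.6667.

-80.2500, 21.6667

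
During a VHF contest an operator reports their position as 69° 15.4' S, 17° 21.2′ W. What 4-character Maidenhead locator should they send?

IC10

Shift to the Maidenhead origin (180°W, 90°S): lon 162.65, lat 20.74.
Field: 162.65/20 → 8 → I, 20.74/10 → 2 → C; chars IC.
Square: 2.65/2 → 1, 0.74/1 → 0; chars 10.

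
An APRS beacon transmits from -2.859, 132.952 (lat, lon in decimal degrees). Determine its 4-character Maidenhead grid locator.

Offset from 180°W / 90°S: lon 312.95°, lat 87.14°.
Field (20°×10°, letters A–R): 312.95/20 → 15 → P, 87.14/10 → 8 → I; chars PI.
Square (2°×1°, digits 0–9): 12.95/2 → 6, 7.14/1 → 7; chars 67.

PI67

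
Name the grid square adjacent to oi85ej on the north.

Latitude subsquare j = 9; +1 → 10 = k.
The longitude characters are unchanged.

OI85ek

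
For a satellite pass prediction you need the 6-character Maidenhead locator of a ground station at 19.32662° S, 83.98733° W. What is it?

Offset from 180°W / 90°S: lon 96.0127°, lat 70.6734°.
Field: lon ⌊96.0127/20⌋ = 4 → E; lat ⌊70.6734/10⌋ = 7 → H.
Square: lon ⌊16.0127/2⌋ = 8; lat ⌊0.6734/1⌋ = 0.
Subsquare: lon ⌊0.0127/0.0833333⌋ = 0 → a; lat ⌊0.6734/0.0416667⌋ = 16 → q.

EH80aq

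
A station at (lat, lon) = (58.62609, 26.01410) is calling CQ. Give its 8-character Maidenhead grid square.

Add 180° to longitude and 90° to latitude: 206.01410, 148.62609.
Field: 206.01410/20 → 10 → K, 148.62609/10 → 14 → O; chars KO.
Square: 6.01410/2 → 3, 8.62609/1 → 8; chars 38.
Subsquare: 0.01410/0.0833333 → 0 → a, 0.62609/0.0416667 → 15 → p; chars ap.
Extended square: 0.01410/0.00833333 → 1, 0.00109/0.00416667 → 0; chars 10.

KO38ap10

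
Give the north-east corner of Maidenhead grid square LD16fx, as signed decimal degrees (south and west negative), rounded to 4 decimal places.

Field L=11, D=3: +11·20° lon, +3·10° lat → SW at lon 40°, lat -60°.
Square 1, 6: +1·2° lon, +6·1° lat → SW at lon 42°, lat -54°.
Subsquare f=5, x=23: +5·0.0833333° lon, +23·0.0416667° lat → SW at lon 42.4167°, lat -53.0417°.
Cell spans 0.0833333° lon × 0.0416667° lat. NE corner is SW corner plus one full cell.
latitude -53.0000, longitude 42.5000.

-53.0000, 42.5000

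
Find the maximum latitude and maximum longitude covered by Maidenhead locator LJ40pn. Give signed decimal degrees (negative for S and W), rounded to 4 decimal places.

0.5833, 49.3333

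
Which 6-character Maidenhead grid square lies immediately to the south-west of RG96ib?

RG96ha

Longitude subsquare i = 8; −1 → 7 = h.
Latitude subsquare b = 1; −1 → 0 = a.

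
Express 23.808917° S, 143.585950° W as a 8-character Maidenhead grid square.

Shift to the Maidenhead origin (180°W, 90°S): lon 36.41405, lat 66.19108.
Field (20°×10°, letters A–R): lon ⌊36.41405/20⌋ = 1 → B; lat ⌊66.19108/10⌋ = 6 → G.
Square (2°×1°, digits 0–9): lon ⌊16.41405/2⌋ = 8; lat ⌊6.19108/1⌋ = 6.
Subsquare (5′×2.5′, letters a–x): lon ⌊0.41405/0.0833333⌋ = 4 → e; lat ⌊0.19108/0.0416667⌋ = 4 → e.
Extended square (30″×15″, digits 0–9): lon ⌊0.08072/0.00833333⌋ = 9; lat ⌊0.02442/0.00416667⌋ = 5.

BG86ee95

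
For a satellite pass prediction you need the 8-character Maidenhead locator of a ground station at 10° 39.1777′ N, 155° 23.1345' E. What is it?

QK70qp66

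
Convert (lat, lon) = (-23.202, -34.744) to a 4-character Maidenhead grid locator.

Shift to the Maidenhead origin (180°W, 90°S): lon 145.26, lat 66.80.
Field (20°×10°, letters A–R): 145.26/20 → 7 → H, 66.80/10 → 6 → G; chars HG.
Square (2°×1°, digits 0–9): 5.26/2 → 2, 6.80/1 → 6; chars 26.

HG26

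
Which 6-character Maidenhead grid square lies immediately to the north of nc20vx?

Latitude subsquare x = 23; +1 → 24, wraps to 0 = a, carry into square.
Latitude square 0; +1 → 1.
The longitude characters are unchanged.

NC21va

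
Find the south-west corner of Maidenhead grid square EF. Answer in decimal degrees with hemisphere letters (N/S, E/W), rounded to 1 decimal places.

Field E=4, F=5: +4·20° lon, +5·10° lat → SW at lon -100°, lat -40°.
latitude 40.0° S, longitude 100.0° W.

40.0° S, 100.0° W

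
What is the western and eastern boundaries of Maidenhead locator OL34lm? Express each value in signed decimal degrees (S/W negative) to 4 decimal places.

106.9167, 107.0000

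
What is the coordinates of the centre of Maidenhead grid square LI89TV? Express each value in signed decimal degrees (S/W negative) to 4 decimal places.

Field L=11, I=8: +11·20° lon, +8·10° lat → SW at lon 40°, lat -10°.
Square 8, 9: +8·2° lon, +9·1° lat → SW at lon 56°, lat -1°.
Subsquare t=19, v=21: +19·0.0833333° lon, +21·0.0416667° lat → SW at lon 57.5833°, lat -0.125°.
Cell spans 0.0833333° lon × 0.0416667° lat. Centre is SW corner plus half of each.
latitude -0.1042, longitude 57.6250.

-0.1042, 57.6250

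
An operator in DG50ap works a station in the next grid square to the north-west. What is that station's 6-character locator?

Longitude subsquare a = 0; −1 → -1, wraps to 23 = x, carry into square.
Longitude square 5; −1 → 4.
Latitude subsquare p = 15; +1 → 16 = q.

DG40xq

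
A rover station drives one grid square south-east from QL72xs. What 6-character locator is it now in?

QL82ar

Longitude subsquare x = 23; +1 → 24, wraps to 0 = a, carry into square.
Longitude square 7; +1 → 8.
Latitude subsquare s = 18; −1 → 17 = r.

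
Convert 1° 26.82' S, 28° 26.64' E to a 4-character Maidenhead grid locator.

KI48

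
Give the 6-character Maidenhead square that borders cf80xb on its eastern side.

CF90ab

Longitude subsquare x = 23; +1 → 24, wraps to 0 = a, carry into square.
Longitude square 8; +1 → 9.
The latitude characters are unchanged.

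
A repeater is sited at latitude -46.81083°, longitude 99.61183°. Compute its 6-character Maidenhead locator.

Shift to the Maidenhead origin (180°W, 90°S): lon 279.6118, lat 43.1892.
Field: lon ⌊279.6118/20⌋ = 13 → N; lat ⌊43.1892/10⌋ = 4 → E.
Square: lon ⌊19.6118/2⌋ = 9; lat ⌊3.1892/1⌋ = 3.
Subsquare: lon ⌊1.6118/0.0833333⌋ = 19 → t; lat ⌊0.1892/0.0416667⌋ = 4 → e.

NE93te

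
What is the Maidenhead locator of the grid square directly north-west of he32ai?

Longitude subsquare a = 0; −1 → -1, wraps to 23 = x, carry into square.
Longitude square 3; −1 → 2.
Latitude subsquare i = 8; +1 → 9 = j.

HE22xj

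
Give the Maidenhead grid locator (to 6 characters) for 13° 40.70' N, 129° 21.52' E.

Add 180° to longitude and 90° to latitude: 309.3587, 103.6783.
Field (20°×10°, letters A–R): 309.3587/20 → 15 → P, 103.6783/10 → 10 → K; chars PK.
Square (2°×1°, digits 0–9): 9.3587/2 → 4, 3.6783/1 → 3; chars 43.
Subsquare (5′×2.5′, letters a–x): 1.3587/0.0833333 → 16 → q, 0.6783/0.0416667 → 16 → q; chars qq.

PK43qq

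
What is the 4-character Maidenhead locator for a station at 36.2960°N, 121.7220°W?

CM96

Add 180° to longitude and 90° to latitude: 58.28, 126.30.
Field (20°×10°, letters A–R): lon ⌊58.28/20⌋ = 2 → C; lat ⌊126.30/10⌋ = 12 → M.
Square (2°×1°, digits 0–9): lon ⌊18.28/2⌋ = 9; lat ⌊6.30/1⌋ = 6.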